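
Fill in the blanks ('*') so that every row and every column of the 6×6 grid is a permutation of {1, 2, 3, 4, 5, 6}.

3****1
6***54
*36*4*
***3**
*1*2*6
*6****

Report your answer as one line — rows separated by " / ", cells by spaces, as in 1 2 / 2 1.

3 5 4 6 2 1 / 6 2 3 1 5 4 / 1 3 6 5 4 2 / 2 4 1 3 6 5 / 4 1 5 2 3 6 / 5 6 2 4 1 3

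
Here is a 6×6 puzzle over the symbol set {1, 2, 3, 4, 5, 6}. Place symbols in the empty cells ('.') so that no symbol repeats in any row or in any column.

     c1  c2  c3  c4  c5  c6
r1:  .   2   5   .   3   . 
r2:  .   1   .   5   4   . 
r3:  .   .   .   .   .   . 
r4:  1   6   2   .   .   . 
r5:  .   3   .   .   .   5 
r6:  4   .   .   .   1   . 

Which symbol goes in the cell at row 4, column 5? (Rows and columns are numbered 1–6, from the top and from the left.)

(r1,c1): row 1 has {2,3,5}; column 1 has {1,4}, so it must be 6.
(r4,c5): row 4 has {1,2,6}; column 5 has {1,3,4}, so it must be 5.

5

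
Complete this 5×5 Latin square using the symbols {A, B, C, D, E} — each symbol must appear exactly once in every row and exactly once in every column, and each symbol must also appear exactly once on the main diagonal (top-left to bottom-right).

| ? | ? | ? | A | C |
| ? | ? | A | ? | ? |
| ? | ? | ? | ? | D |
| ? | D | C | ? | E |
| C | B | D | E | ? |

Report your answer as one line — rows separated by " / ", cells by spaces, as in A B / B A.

row 1 has {A,C}; column 2 has {B,D} — only E is left for (r1,c2).
row 1 has {A,C,E}; column 3 has {A,C,D} — only B is left for (r1,c3).
row 2 has {A}; column 2 has {B,D,E}; the diagonal is empty so far — only C is left for (r2,c2).
row 2 has {A,C}; column 5 has {C,D,E} — only B is left for (r2,c5).
row 3 has {D}; column 2 has {B,C,D,E} — only A is left for (r3,c2).
row 3 has {A,D}; column 3 has {A,B,C,D}; the diagonal has {C} — only E is left for (r3,c3).
row 4 has {C,D,E}; column 4 has {A,E}; the diagonal has {C,E} — only B is left for (r4,c4).
row 5 has {B,C,D,E}; column 5 has {B,C,D,E}; the diagonal has {B,C,E} — only A is left for (r5,c5).
row 1 has {A,B,C,E}; column 1 has {C}; the diagonal has {A,B,C,E} — only D is left for (r1,c1).
row 2 has {A,B,C}; column 1 has {C,D} — only E is left for (r2,c1).
row 2 has {A,B,C,E}; column 4 has {A,B,E} — only D is left for (r2,c4).
row 3 has {A,D,E}; column 1 has {C,D,E} — only B is left for (r3,c1).
row 3 has {A,B,D,E}; column 4 has {A,B,D,E} — only C is left for (r3,c4).
row 4 has {B,C,D,E}; column 1 has {B,C,D,E} — only A is left for (r4,c1).

D E B A C / E C A D B / B A E C D / A D C B E / C B D E A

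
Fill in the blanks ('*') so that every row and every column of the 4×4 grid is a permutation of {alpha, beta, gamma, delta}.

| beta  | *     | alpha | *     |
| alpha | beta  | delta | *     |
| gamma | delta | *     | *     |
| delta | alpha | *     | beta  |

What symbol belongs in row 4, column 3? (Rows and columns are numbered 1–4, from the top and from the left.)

gamma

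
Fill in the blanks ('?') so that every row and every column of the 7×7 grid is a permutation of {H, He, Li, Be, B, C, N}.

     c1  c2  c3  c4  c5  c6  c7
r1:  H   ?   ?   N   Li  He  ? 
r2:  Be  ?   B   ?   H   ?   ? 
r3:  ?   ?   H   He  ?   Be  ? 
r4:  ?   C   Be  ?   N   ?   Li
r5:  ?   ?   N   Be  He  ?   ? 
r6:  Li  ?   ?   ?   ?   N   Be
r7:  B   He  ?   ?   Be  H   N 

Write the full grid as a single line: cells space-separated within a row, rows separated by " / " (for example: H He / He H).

(r1,c3): row 1 has {H,He,Li,N}; column 3 has {H,Be,B,N}, so it must be C.
(r1,c7): row 1 has {H,He,Li,C,N}; column 7 has {Li,Be,N}, so it must be B.
(r3,c7): row 3 has {H,He,Be}; column 7 has {Li,Be,B,N}, so it must be C.
(r4,c1): row 4 has {Li,Be,C,N}; column 1 has {H,Li,Be,B}, so it must be He.
(r4,c6): row 4 has {He,Li,Be,C,N}; column 6 has {H,He,Be,N}, so it must be B.
(r5,c1): row 5 has {He,Be,N}; column 1 has {H,He,Li,Be,B}, so it must be C.
(r5,c6): row 5 has {He,Be,C,N}; column 6 has {H,He,Be,B,N}, so it must be Li.
(r5,c7): row 5 has {He,Li,Be,C,N}; column 7 has {Li,Be,B,C,N}, so it must be H.
(r6,c3): row 6 has {Li,Be,N}; column 3 has {H,Be,B,C,N}, so it must be He.
(r7,c3): row 7 has {H,He,Be,B,N}; column 3 has {H,He,Be,B,C,N}, so it must be Li.
(r7,c4): row 7 has {H,He,Li,Be,B,N}; column 4 has {He,Be,N}, so it must be C.
(r1,c2): row 1 has {H,He,Li,B,C,N}; column 2 has {He,C}, so it must be Be.
(r2,c4): row 2 has {H,Be,B}; column 4 has {He,Be,C,N}, so it must be Li.
(r2,c6): row 2 has {H,Li,Be,B}; column 6 has {H,He,Li,Be,B,N}, so it must be C.
(r2,c7): row 2 has {H,Li,Be,B,C}; column 7 has {H,Li,Be,B,C,N}, so it must be He.
(r3,c1): row 3 has {H,He,Be,C}; column 1 has {H,He,Li,Be,B,C}, so it must be N.
(r3,c5): row 3 has {H,He,Be,C,N}; column 5 has {H,He,Li,Be,N}, so it must be B.
(r4,c4): row 4 has {He,Li,Be,B,C,N}; column 4 has {He,Li,Be,C,N}, so it must be H.
(r5,c2): row 5 has {H,He,Li,Be,C,N}; column 2 has {He,Be,C}, so it must be B.
(r6,c2): row 6 has {He,Li,Be,N}; column 2 has {He,Be,B,C}, so it must be H.
(r6,c4): row 6 has {H,He,Li,Be,N}; column 4 has {H,He,Li,Be,C,N}, so it must be B.
(r6,c5): row 6 has {H,He,Li,Be,B,N}; column 5 has {H,He,Li,Be,B,N}, so it must be C.
(r2,c2): row 2 has {H,He,Li,Be,B,C}; column 2 has {H,He,Be,B,C}, so it must be N.
(r3,c2): row 3 has {H,He,Be,B,C,N}; column 2 has {H,He,Be,B,C,N}, so it must be Li.

H Be C N Li He B / Be N B Li H C He / N Li H He B Be C / He C Be H N B Li / C B N Be He Li H / Li H He B C N Be / B He Li C Be H N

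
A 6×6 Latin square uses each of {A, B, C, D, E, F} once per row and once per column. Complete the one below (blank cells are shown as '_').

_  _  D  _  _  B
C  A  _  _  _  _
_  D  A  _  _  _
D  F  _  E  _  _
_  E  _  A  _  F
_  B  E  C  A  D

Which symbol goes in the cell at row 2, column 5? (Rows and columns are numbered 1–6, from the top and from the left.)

B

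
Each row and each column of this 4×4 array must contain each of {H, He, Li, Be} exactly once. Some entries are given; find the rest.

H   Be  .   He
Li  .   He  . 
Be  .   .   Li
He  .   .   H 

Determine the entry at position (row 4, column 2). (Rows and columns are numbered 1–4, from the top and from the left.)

Li

(r1,c3) = Li
(r2,c2) = H
(r2,c4) = Be
(r3,c2) = He
(r3,c3) = H
(r4,c2) = Li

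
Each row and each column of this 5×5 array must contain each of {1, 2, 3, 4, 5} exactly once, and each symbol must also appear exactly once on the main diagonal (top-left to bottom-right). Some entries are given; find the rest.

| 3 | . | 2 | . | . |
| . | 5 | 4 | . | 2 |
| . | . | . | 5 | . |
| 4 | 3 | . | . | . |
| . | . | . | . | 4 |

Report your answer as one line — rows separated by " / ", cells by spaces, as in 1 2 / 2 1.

3 1 2 4 5 / 1 5 4 3 2 / 2 4 1 5 3 / 4 3 5 2 1 / 5 2 3 1 4

(r2,c1): row 2 has {2,4,5}; column 1 has {3,4}, so it must be 1.
(r2,c4): row 2 has {1,2,4,5}; column 4 has {5}, so it must be 3.
(r3,c1): row 3 has {5}; column 1 has {1,3,4}, so it must be 2.
(r3,c3): row 3 has {2,5}; column 3 has {2,4}; the diagonal has {3,4,5}, so it must be 1.
(r3,c5): row 3 has {1,2,5}; column 5 has {2,4}, so it must be 3.
(r4,c3): row 4 has {3,4}; column 3 has {1,2,4}, so it must be 5.
(r4,c4): row 4 has {3,4,5}; column 4 has {3,5}; the diagonal has {1,3,4,5}, so it must be 2.
(r4,c5): row 4 has {2,3,4,5}; column 5 has {2,3,4}, so it must be 1.
(r5,c1): row 5 has {4}; column 1 has {1,2,3,4}, so it must be 5.
(r5,c3): row 5 has {4,5}; column 3 has {1,2,4,5}, so it must be 3.
(r5,c4): row 5 has {3,4,5}; column 4 has {2,3,5}, so it must be 1.
(r1,c4): row 1 has {2,3}; column 4 has {1,2,3,5}, so it must be 4.
(r1,c5): row 1 has {2,3,4}; column 5 has {1,2,3,4}, so it must be 5.
(r3,c2): row 3 has {1,2,3,5}; column 2 has {3,5}, so it must be 4.
(r5,c2): row 5 has {1,3,4,5}; column 2 has {3,4,5}, so it must be 2.
(r1,c2): row 1 has {2,3,4,5}; column 2 has {2,3,4,5}, so it must be 1.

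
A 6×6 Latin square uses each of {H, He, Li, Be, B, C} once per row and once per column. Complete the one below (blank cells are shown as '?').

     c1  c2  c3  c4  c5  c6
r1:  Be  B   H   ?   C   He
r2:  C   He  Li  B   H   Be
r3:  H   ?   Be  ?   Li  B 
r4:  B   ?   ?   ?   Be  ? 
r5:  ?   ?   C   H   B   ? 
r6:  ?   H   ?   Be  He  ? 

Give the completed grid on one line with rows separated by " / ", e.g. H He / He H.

Be B H Li C He / C He Li B H Be / H C Be He Li B / B Li He C Be H / He Be C H B Li / Li H B Be He C

At row 1, column 4: row 1 has {H,He,Be,B,C}; column 4 has {H,Be,B}; that leaves Li.
At row 3, column 2: row 3 has {H,Li,Be,B}; column 2 has {H,He,B}; that leaves C.
At row 3, column 4: row 3 has {H,Li,Be,B,C}; column 4 has {H,Li,Be,B}; that leaves He.
At row 4, column 2: row 4 has {Be,B}; column 2 has {H,He,B,C}; that leaves Li.
At row 4, column 3: row 4 has {Li,Be,B}; column 3 has {H,Li,Be,C}; that leaves He.
At row 4, column 4: row 4 has {He,Li,Be,B}; column 4 has {H,He,Li,Be,B}; that leaves C.
At row 4, column 6: row 4 has {He,Li,Be,B,C}; column 6 has {He,Be,B}; that leaves H.
At row 5, column 2: row 5 has {H,B,C}; column 2 has {H,He,Li,B,C}; that leaves Be.
At row 5, column 6: row 5 has {H,Be,B,C}; column 6 has {H,He,Be,B}; that leaves Li.
At row 6, column 1: row 6 has {H,He,Be}; column 1 has {H,Be,B,C}; that leaves Li.
At row 6, column 3: row 6 has {H,He,Li,Be}; column 3 has {H,He,Li,Be,C}; that leaves B.
At row 6, column 6: row 6 has {H,He,Li,Be,B}; column 6 has {H,He,Li,Be,B}; that leaves C.
At row 5, column 1: row 5 has {H,Li,Be,B,C}; column 1 has {H,Li,Be,B,C}; that leaves He.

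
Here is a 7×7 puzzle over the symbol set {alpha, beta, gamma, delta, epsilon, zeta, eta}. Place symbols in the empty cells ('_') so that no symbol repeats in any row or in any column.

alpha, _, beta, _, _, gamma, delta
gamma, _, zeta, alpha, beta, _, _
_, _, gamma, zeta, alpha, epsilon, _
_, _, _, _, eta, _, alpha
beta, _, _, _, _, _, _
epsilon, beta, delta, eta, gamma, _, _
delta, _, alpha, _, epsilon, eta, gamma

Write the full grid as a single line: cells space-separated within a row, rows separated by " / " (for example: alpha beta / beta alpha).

alpha eta beta epsilon zeta gamma delta / gamma epsilon zeta alpha beta delta eta / eta delta gamma zeta alpha epsilon beta / zeta gamma epsilon delta eta beta alpha / beta alpha eta gamma delta zeta epsilon / epsilon beta delta eta gamma alpha zeta / delta zeta alpha beta epsilon eta gamma

At row 1, column 4: row 1 has {alpha,beta,gamma,delta}; column 4 has {alpha,zeta,eta}; that leaves epsilon.
At row 1, column 5: row 1 has {alpha,beta,gamma,delta,epsilon}; column 5 has {alpha,beta,gamma,epsilon,eta}; that leaves zeta.
At row 2, column 6: row 2 has {alpha,beta,gamma,zeta}; column 6 has {gamma,epsilon,eta}; that leaves delta.
At row 3, column 1: row 3 has {alpha,gamma,epsilon,zeta}; column 1 has {alpha,beta,gamma,delta,epsilon}; that leaves eta.
At row 3, column 2: row 3 has {alpha,gamma,epsilon,zeta,eta}; column 2 has {beta}; that leaves delta.
At row 3, column 7: row 3 has {alpha,gamma,delta,epsilon,zeta,eta}; column 7 has {alpha,gamma,delta}; that leaves beta.
At row 4, column 1: row 4 has {alpha,eta}; column 1 has {alpha,beta,gamma,delta,epsilon,eta}; that leaves zeta.
At row 4, column 3: row 4 has {alpha,zeta,eta}; column 3 has {alpha,beta,gamma,delta,zeta}; that leaves epsilon.
At row 4, column 6: row 4 has {alpha,epsilon,zeta,eta}; column 6 has {gamma,delta,epsilon,eta}; that leaves beta.
At row 5, column 3: row 5 has {beta}; column 3 has {alpha,beta,gamma,delta,epsilon,zeta}; that leaves eta.
At row 5, column 5: row 5 has {beta,eta}; column 5 has {alpha,beta,gamma,epsilon,zeta,eta}; that leaves delta.
At row 6, column 7: row 6 has {beta,gamma,delta,epsilon,eta}; column 7 has {alpha,beta,gamma,delta}; that leaves zeta.
At row 7, column 2: row 7 has {alpha,gamma,delta,epsilon,eta}; column 2 has {beta,delta}; that leaves zeta.
At row 7, column 4: row 7 has {alpha,gamma,delta,epsilon,zeta,eta}; column 4 has {alpha,epsilon,zeta,eta}; that leaves beta.
At row 1, column 2: row 1 has {alpha,beta,gamma,delta,epsilon,zeta}; column 2 has {beta,delta,zeta}; that leaves eta.
At row 2, column 2: row 2 has {alpha,beta,gamma,delta,zeta}; column 2 has {beta,delta,zeta,eta}; that leaves epsilon.
At row 2, column 7: row 2 has {alpha,beta,gamma,delta,epsilon,zeta}; column 7 has {alpha,beta,gamma,delta,zeta}; that leaves eta.
At row 4, column 2: row 4 has {alpha,beta,epsilon,zeta,eta}; column 2 has {beta,delta,epsilon,zeta,eta}; that leaves gamma.
At row 4, column 4: row 4 has {alpha,beta,gamma,epsilon,zeta,eta}; column 4 has {alpha,beta,epsilon,zeta,eta}; that leaves delta.
At row 5, column 2: row 5 has {beta,delta,eta}; column 2 has {beta,gamma,delta,epsilon,zeta,eta}; that leaves alpha.
At row 5, column 4: row 5 has {alpha,beta,delta,eta}; column 4 has {alpha,beta,delta,epsilon,zeta,eta}; that leaves gamma.
At row 5, column 6: row 5 has {alpha,beta,gamma,delta,eta}; column 6 has {beta,gamma,delta,epsilon,eta}; that leaves zeta.
At row 5, column 7: row 5 has {alpha,beta,gamma,delta,zeta,eta}; column 7 has {alpha,beta,gamma,delta,zeta,eta}; that leaves epsilon.
At row 6, column 6: row 6 has {beta,gamma,delta,epsilon,zeta,eta}; column 6 has {beta,gamma,delta,epsilon,zeta,eta}; that leaves alpha.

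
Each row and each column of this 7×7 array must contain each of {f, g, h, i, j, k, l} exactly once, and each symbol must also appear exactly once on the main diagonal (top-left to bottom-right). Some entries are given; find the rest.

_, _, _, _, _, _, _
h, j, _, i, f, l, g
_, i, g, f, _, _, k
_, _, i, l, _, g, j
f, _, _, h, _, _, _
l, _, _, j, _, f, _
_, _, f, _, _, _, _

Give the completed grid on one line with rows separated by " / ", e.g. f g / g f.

At row 2, column 3: row 2 has {f,g,h,i,j,l}; column 3 has {f,g,i}; that leaves k.
At row 3, column 1: row 3 has {f,g,i,k}; column 1 has {f,h,l}; that leaves j.
At row 3, column 6: row 3 has {f,g,i,j,k}; column 6 has {f,g,l}; that leaves h.
At row 4, column 1: row 4 has {g,i,j,l}; column 1 has {f,h,j,l}; that leaves k.
At row 4, column 5: row 4 has {g,i,j,k,l}; column 5 has {f}; that leaves h.
At row 6, column 3: row 6 has {f,j,l}; column 3 has {f,g,i,k}; that leaves h.
At row 6, column 7: row 6 has {f,h,j,l}; column 7 has {g,j,k}; that leaves i.
At row 7, column 7: row 7 has {f}; column 7 has {g,i,j,k}; the diagonal has {f,g,j,l}; that leaves h.
At row 1, column 1: row 1 is empty so far; column 1 has {f,h,j,k,l}; the diagonal has {f,g,h,j,l}; that leaves i.
At row 3, column 5: row 3 has {f,g,h,i,j,k}; column 5 has {f,h}; that leaves l.
At row 4, column 2: row 4 has {g,h,i,j,k,l}; column 2 has {i,j}; that leaves f.
At row 5, column 5: row 5 has {f,h}; column 5 has {f,h,l}; the diagonal has {f,g,h,i,j,l}; that leaves k.
At row 5, column 7: row 5 has {f,h,k}; column 7 has {g,h,i,j,k}; that leaves l.
At row 6, column 5: row 6 has {f,h,i,j,l}; column 5 has {f,h,k,l}; that leaves g.
At row 7, column 1: row 7 has {f,h}; column 1 has {f,h,i,j,k,l}; that leaves g.
At row 7, column 4: row 7 has {f,g,h}; column 4 has {f,h,i,j,l}; that leaves k.
At row 1, column 4: row 1 has {i}; column 4 has {f,h,i,j,k,l}; that leaves g.
At row 1, column 5: row 1 has {g,i}; column 5 has {f,g,h,k,l}; that leaves j.
At row 1, column 6: row 1 has {g,i,j}; column 6 has {f,g,h,l}; that leaves k.
At row 1, column 7: row 1 has {g,i,j,k}; column 7 has {g,h,i,j,k,l}; that leaves f.
At row 5, column 2: row 5 has {f,h,k,l}; column 2 has {f,i,j}; that leaves g.
At row 5, column 3: row 5 has {f,g,h,k,l}; column 3 has {f,g,h,i,k}; that leaves j.
At row 5, column 6: row 5 has {f,g,h,j,k,l}; column 6 has {f,g,h,k,l}; that leaves i.
At row 6, column 2: row 6 has {f,g,h,i,j,l}; column 2 has {f,g,i,j}; that leaves k.
At row 7, column 2: row 7 has {f,g,h,k}; column 2 has {f,g,i,j,k}; that leaves l.
At row 7, column 5: row 7 has {f,g,h,k,l}; column 5 has {f,g,h,j,k,l}; that leaves i.
At row 7, column 6: row 7 has {f,g,h,i,k,l}; column 6 has {f,g,h,i,k,l}; that leaves j.
At row 1, column 2: row 1 has {f,g,i,j,k}; column 2 has {f,g,i,j,k,l}; that leaves h.
At row 1, column 3: row 1 has {f,g,h,i,j,k}; column 3 has {f,g,h,i,j,k}; that leaves l.

i h l g j k f / h j k i f l g / j i g f l h k / k f i l h g j / f g j h k i l / l k h j g f i / g l f k i j h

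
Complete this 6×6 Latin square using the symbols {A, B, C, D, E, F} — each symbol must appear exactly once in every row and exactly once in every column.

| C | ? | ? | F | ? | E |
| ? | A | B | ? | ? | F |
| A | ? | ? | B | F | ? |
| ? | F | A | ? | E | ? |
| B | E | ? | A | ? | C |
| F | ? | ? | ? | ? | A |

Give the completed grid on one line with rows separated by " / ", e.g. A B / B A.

row 1 has {C,E,F}; column 3 has {A,B} — only D is left for (r1,c3).
row 3 has {A,B,F}; column 6 has {A,C,E,F} — only D is left for (r3,c6).
row 4 has {A,E,F}; column 1 has {A,B,C,F} — only D is left for (r4,c1).
row 4 has {A,D,E,F}; column 4 has {A,B,F} — only C is left for (r4,c4).
row 4 has {A,C,D,E,F}; column 6 has {A,C,D,E,F} — only B is left for (r4,c6).
row 5 has {A,B,C,E}; column 3 has {A,B,D} — only F is left for (r5,c3).
row 5 has {A,B,C,E,F}; column 5 has {E,F} — only D is left for (r5,c5).
row 1 has {C,D,E,F}; column 2 has {A,E,F} — only B is left for (r1,c2).
row 1 has {B,C,D,E,F}; column 5 has {D,E,F} — only A is left for (r1,c5).
row 2 has {A,B,F}; column 1 has {A,B,C,D,F} — only E is left for (r2,c1).
row 2 has {A,B,E,F}; column 4 has {A,B,C,F} — only D is left for (r2,c4).
row 2 has {A,B,D,E,F}; column 5 has {A,D,E,F} — only C is left for (r2,c5).
row 3 has {A,B,D,F}; column 2 has {A,B,E,F} — only C is left for (r3,c2).
row 3 has {A,B,C,D,F}; column 3 has {A,B,D,F} — only E is left for (r3,c3).
row 6 has {A,F}; column 2 has {A,B,C,E,F} — only D is left for (r6,c2).
row 6 has {A,D,F}; column 3 has {A,B,D,E,F} — only C is left for (r6,c3).
row 6 has {A,C,D,F}; column 4 has {A,B,C,D,F} — only E is left for (r6,c4).
row 6 has {A,C,D,E,F}; column 5 has {A,C,D,E,F} — only B is left for (r6,c5).

C B D F A E / E A B D C F / A C E B F D / D F A C E B / B E F A D C / F D C E B A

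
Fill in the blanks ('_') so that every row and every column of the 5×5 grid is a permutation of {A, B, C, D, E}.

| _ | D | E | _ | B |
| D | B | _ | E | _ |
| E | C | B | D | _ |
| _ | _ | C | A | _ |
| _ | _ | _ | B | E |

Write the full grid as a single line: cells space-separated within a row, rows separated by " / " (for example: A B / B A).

A D E C B / D B A E C / E C B D A / B E C A D / C A D B E

At row 1, column 4: row 1 has {B,D,E}; column 4 has {A,B,D,E}; that leaves C.
At row 2, column 3: row 2 has {B,D,E}; column 3 has {B,C,E}; that leaves A.
At row 2, column 5: row 2 has {A,B,D,E}; column 5 has {B,E}; that leaves C.
At row 3, column 5: row 3 has {B,C,D,E}; column 5 has {B,C,E}; that leaves A.
At row 4, column 1: row 4 has {A,C}; column 1 has {D,E}; that leaves B.
At row 4, column 2: row 4 has {A,B,C}; column 2 has {B,C,D}; that leaves E.
At row 4, column 5: row 4 has {A,B,C,E}; column 5 has {A,B,C,E}; that leaves D.
At row 5, column 2: row 5 has {B,E}; column 2 has {B,C,D,E}; that leaves A.
At row 5, column 3: row 5 has {A,B,E}; column 3 has {A,B,C,E}; that leaves D.
At row 1, column 1: row 1 has {B,C,D,E}; column 1 has {B,D,E}; that leaves A.
At row 5, column 1: row 5 has {A,B,D,E}; column 1 has {A,B,D,E}; that leaves C.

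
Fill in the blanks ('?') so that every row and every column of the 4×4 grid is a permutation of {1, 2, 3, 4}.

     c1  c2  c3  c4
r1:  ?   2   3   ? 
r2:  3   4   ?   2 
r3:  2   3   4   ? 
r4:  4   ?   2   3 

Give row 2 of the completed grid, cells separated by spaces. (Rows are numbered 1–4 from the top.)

(r1,c1) = 1
(r1,c4) = 4
(r2,c3) = 1

3 4 1 2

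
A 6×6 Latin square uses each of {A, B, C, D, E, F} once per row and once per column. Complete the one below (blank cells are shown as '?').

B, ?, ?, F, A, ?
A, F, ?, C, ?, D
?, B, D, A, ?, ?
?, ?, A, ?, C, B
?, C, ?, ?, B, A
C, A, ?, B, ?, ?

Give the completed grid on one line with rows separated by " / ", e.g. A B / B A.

B D C F A E / A F B C E D / E B D A F C / F E A D C B / D C F E B A / C A E B D F

(r2,c5) = E
(r3,c5) = F
(r6,c5) = D
(r2,c3) = B
(r3,c1) = E
(r3,c6) = C
(r1,c6) = E
(r6,c6) = F
(r1,c2) = D
(r1,c3) = C
(r4,c2) = E
(r4,c4) = D
(r5,c4) = E
(r6,c3) = E
(r4,c1) = F
(r5,c1) = D
(r5,c3) = F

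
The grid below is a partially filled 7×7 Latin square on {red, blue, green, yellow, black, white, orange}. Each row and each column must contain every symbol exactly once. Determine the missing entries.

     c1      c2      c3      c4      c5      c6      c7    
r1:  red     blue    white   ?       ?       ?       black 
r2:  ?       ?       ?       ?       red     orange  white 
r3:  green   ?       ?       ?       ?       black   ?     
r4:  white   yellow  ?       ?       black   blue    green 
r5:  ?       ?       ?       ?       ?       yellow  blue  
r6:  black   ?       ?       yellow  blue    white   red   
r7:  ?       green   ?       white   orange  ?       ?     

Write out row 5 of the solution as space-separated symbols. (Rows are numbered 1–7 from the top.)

orange white red black green yellow blue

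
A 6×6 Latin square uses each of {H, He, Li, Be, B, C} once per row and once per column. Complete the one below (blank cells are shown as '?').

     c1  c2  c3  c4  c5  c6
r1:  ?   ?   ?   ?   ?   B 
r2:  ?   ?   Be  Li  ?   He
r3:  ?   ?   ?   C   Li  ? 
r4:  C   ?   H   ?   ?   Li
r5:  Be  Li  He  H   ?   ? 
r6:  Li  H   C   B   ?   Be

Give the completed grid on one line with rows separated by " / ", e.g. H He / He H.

At row 1, column 3: row 1 has {B}; column 3 has {H,He,Be,C}; that leaves Li.
At row 3, column 3: row 3 has {Li,C}; column 3 has {H,He,Li,Be,C}; that leaves B.
At row 3, column 6: row 3 has {Li,B,C}; column 6 has {He,Li,Be,B}; that leaves H.
At row 5, column 6: row 5 has {H,He,Li,Be}; column 6 has {H,He,Li,Be,B}; that leaves C.
At row 6, column 5: row 6 has {H,Li,Be,B,C}; column 5 has {Li}; that leaves He.
At row 3, column 1: row 3 has {H,Li,B,C}; column 1 has {Li,Be,C}; that leaves He.
At row 3, column 2: row 3 has {H,He,Li,B,C}; column 2 has {H,Li}; that leaves Be.
At row 5, column 5: row 5 has {H,He,Li,Be,C}; column 5 has {He,Li}; that leaves B.
At row 1, column 1: row 1 has {Li,B}; column 1 has {He,Li,Be,C}; that leaves H.
At row 2, column 1: row 2 has {He,Li,Be}; column 1 has {H,He,Li,Be,C}; that leaves B.
At row 2, column 2: row 2 has {He,Li,Be,B}; column 2 has {H,Li,Be}; that leaves C.
At row 2, column 5: row 2 has {He,Li,Be,B,C}; column 5 has {He,Li,B}; that leaves H.
At row 4, column 5: row 4 has {H,Li,C}; column 5 has {H,He,Li,B}; that leaves Be.
At row 1, column 2: row 1 has {H,Li,B}; column 2 has {H,Li,Be,C}; that leaves He.
At row 1, column 4: row 1 has {H,He,Li,B}; column 4 has {H,Li,B,C}; that leaves Be.
At row 1, column 5: row 1 has {H,He,Li,Be,B}; column 5 has {H,He,Li,Be,B}; that leaves C.
At row 4, column 2: row 4 has {H,Li,Be,C}; column 2 has {H,He,Li,Be,C}; that leaves B.
At row 4, column 4: row 4 has {H,Li,Be,B,C}; column 4 has {H,Li,Be,B,C}; that leaves He.

H He Li Be C B / B C Be Li H He / He Be B C Li H / C B H He Be Li / Be Li He H B C / Li H C B He Be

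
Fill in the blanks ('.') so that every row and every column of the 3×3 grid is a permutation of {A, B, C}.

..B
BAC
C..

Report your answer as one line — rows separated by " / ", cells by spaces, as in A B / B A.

A C B / B A C / C B A

(r1,c1) = A
(r1,c2) = C
(r3,c2) = B
(r3,c3) = A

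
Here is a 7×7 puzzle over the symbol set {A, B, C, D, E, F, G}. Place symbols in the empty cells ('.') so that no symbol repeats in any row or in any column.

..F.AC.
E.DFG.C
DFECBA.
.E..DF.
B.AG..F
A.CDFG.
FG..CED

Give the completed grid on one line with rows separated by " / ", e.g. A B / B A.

row 1 has {A,C,F}; column 1 has {A,B,D,E,F} — only G is left for (r1,c1).
row 2 has {C,D,E,F,G}; column 6 has {A,C,E,F,G} — only B is left for (r2,c6).
row 3 has {A,B,C,D,E,F}; column 7 has {C,D,F} — only G is left for (r3,c7).
row 4 has {D,E,F}; column 1 has {A,B,D,E,F,G} — only C is left for (r4,c1).
row 5 has {A,B,F,G}; column 5 has {A,B,C,D,F,G} — only E is left for (r5,c5).
row 5 has {A,B,E,F,G}; column 6 has {A,B,C,E,F,G} — only D is left for (r5,c6).
row 6 has {A,C,D,F,G}; column 2 has {E,F,G} — only B is left for (r6,c2).
row 6 has {A,B,C,D,F,G}; column 7 has {C,D,F,G} — only E is left for (r6,c7).
row 7 has {C,D,E,F,G}; column 3 has {A,C,D,E,F} — only B is left for (r7,c3).
row 7 has {B,C,D,E,F,G}; column 4 has {C,D,F,G} — only A is left for (r7,c4).
row 1 has {A,C,F,G}; column 2 has {B,E,F,G} — only D is left for (r1,c2).
row 1 has {A,C,D,F,G}; column 7 has {C,D,E,F,G} — only B is left for (r1,c7).
row 2 has {B,C,D,E,F,G}; column 2 has {B,D,E,F,G} — only A is left for (r2,c2).
row 4 has {C,D,E,F}; column 3 has {A,B,C,D,E,F} — only G is left for (r4,c3).
row 4 has {C,D,E,F,G}; column 4 has {A,C,D,F,G} — only B is left for (r4,c4).
row 4 has {B,C,D,E,F,G}; column 7 has {B,C,D,E,F,G} — only A is left for (r4,c7).
row 5 has {A,B,D,E,F,G}; column 2 has {A,B,D,E,F,G} — only C is left for (r5,c2).
row 1 has {A,B,C,D,F,G}; column 4 has {A,B,C,D,F,G} — only E is left for (r1,c4).

G D F E A C B / E A D F G B C / D F E C B A G / C E G B D F A / B C A G E D F / A B C D F G E / F G B A C E D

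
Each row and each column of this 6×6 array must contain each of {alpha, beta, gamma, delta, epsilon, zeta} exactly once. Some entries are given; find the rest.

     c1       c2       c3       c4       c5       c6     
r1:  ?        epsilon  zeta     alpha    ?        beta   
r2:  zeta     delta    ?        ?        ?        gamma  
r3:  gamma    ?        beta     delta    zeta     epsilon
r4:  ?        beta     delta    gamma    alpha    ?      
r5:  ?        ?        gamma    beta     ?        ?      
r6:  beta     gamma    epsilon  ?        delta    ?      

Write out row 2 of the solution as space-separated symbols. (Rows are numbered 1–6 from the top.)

(r1,c1) = delta
(r1,c5) = gamma
(r2,c3) = alpha
(r2,c4) = epsilon
(r2,c5) = beta

zeta delta alpha epsilon beta gamma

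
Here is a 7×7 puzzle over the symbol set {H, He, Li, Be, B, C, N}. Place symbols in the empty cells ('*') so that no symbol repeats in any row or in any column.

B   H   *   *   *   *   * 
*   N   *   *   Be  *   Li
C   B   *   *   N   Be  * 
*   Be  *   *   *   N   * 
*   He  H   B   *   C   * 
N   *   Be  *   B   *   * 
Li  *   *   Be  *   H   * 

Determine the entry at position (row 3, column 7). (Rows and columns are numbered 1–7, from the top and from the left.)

He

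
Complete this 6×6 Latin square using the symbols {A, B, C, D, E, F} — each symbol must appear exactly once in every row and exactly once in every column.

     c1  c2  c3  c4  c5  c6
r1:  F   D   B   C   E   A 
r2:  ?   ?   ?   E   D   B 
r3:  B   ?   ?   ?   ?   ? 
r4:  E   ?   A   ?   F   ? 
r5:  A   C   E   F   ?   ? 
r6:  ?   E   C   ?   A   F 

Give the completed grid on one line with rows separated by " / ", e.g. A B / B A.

F D B C E A / C A F E D B / B F D A C E / E B A D F C / A C E F B D / D E C B A F

(r2,c1) = C
(r2,c3) = F
(r3,c3) = D
(r3,c4) = A
(r3,c5) = C
(r3,c6) = E
(r4,c2) = B
(r4,c4) = D
(r4,c6) = C
(r5,c5) = B
(r5,c6) = D
(r6,c1) = D
(r6,c4) = B
(r2,c2) = A
(r3,c2) = F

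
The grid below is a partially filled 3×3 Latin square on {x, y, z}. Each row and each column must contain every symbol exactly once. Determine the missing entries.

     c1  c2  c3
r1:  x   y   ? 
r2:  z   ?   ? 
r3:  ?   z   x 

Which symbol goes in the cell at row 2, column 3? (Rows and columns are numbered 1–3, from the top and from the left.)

(r1,c3) = z
(r2,c2) = x
(r2,c3) = y

y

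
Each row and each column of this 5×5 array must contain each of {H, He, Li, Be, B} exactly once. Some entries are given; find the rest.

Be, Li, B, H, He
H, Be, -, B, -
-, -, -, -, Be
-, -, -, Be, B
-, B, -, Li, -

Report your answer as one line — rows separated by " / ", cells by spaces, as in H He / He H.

Be Li B H He / H Be He B Li / B H Li He Be / Li He H Be B / He B Be Li H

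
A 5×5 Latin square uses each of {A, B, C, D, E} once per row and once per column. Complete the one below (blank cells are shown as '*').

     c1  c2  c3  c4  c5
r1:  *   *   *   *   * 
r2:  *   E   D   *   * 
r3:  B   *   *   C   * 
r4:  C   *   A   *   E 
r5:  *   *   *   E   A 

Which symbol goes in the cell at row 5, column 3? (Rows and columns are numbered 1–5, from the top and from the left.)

B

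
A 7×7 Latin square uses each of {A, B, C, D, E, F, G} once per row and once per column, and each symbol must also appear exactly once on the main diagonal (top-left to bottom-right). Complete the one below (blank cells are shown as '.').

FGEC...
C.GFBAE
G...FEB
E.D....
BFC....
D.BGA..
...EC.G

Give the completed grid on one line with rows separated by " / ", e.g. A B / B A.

row 1 has {C,E,F,G}; column 5 has {A,B,C,F} — only D is left for (r1,c5).
row 1 has {C,D,E,F,G}; column 6 has {A,E} — only B is left for (r1,c6).
row 1 has {B,C,D,E,F,G}; column 7 has {B,E,G} — only A is left for (r1,c7).
row 2 has {A,B,C,E,F,G}; column 2 has {F,G}; the diagonal has {F,G} — only D is left for (r2,c2).
row 3 has {B,E,F,G}; column 3 has {B,C,D,E,G}; the diagonal has {D,F,G} — only A is left for (r3,c3).
row 3 has {A,B,E,F,G}; column 4 has {C,E,F,G} — only D is left for (r3,c4).
row 4 has {D,E}; column 4 has {C,D,E,F,G}; the diagonal has {A,D,F,G} — only B is left for (r4,c4).
row 4 has {B,D,E}; column 5 has {A,B,C,D,F} — only G is left for (r4,c5).
row 5 has {B,C,F}; column 4 has {B,C,D,E,F,G} — only A is left for (r5,c4).
row 5 has {A,B,C,F}; column 5 has {A,B,C,D,F,G}; the diagonal has {A,B,D,F,G} — only E is left for (r5,c5).
row 5 has {A,B,C,E,F}; column 7 has {A,B,E,G} — only D is left for (r5,c7).
row 6 has {A,B,D,G}; column 6 has {A,B,E}; the diagonal has {A,B,D,E,F,G} — only C is left for (r6,c6).
row 6 has {A,B,C,D,G}; column 7 has {A,B,D,E,G} — only F is left for (r6,c7).
row 7 has {C,E,G}; column 1 has {B,C,D,E,F,G} — only A is left for (r7,c1).
row 7 has {A,C,E,G}; column 2 has {D,F,G} — only B is left for (r7,c2).
row 7 has {A,B,C,E,G}; column 3 has {A,B,C,D,E,G} — only F is left for (r7,c3).
row 7 has {A,B,C,E,F,G}; column 6 has {A,B,C,E} — only D is left for (r7,c6).
row 3 has {A,B,D,E,F,G}; column 2 has {B,D,F,G} — only C is left for (r3,c2).
row 4 has {B,D,E,G}; column 2 has {B,C,D,F,G} — only A is left for (r4,c2).
row 4 has {A,B,D,E,G}; column 6 has {A,B,C,D,E} — only F is left for (r4,c6).
row 4 has {A,B,D,E,F,G}; column 7 has {A,B,D,E,F,G} — only C is left for (r4,c7).
row 5 has {A,B,C,D,E,F}; column 6 has {A,B,C,D,E,F} — only G is left for (r5,c6).
row 6 has {A,B,C,D,F,G}; column 2 has {A,B,C,D,F,G} — only E is left for (r6,c2).

F G E C D B A / C D G F B A E / G C A D F E B / E A D B G F C / B F C A E G D / D E B G A C F / A B F E C D G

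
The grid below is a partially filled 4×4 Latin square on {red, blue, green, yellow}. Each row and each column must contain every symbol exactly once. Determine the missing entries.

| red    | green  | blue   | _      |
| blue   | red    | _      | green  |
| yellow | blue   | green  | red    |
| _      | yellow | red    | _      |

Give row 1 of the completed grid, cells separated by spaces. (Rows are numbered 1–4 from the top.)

red green blue yellow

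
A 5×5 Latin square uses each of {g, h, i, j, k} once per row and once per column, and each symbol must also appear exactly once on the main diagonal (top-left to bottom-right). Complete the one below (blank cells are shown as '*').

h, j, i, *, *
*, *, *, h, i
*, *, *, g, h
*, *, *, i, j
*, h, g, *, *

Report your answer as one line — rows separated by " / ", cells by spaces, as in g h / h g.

h j i k g / j g k h i / k i j g h / g k h i j / i h g j k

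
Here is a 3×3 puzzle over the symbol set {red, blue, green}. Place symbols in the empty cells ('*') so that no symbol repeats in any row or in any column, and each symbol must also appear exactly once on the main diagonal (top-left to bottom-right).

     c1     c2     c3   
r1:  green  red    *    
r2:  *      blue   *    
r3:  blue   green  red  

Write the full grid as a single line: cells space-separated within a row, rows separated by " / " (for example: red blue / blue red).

green red blue / red blue green / blue green red

(r1,c3) = blue
(r2,c1) = red
(r2,c3) = green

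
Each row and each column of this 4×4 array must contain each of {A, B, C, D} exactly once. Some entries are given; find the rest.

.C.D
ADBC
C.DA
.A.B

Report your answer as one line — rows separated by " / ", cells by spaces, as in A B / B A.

(r1,c1): row 1 has {C,D}; column 1 has {A,C}, so it must be B.
(r1,c3): row 1 has {B,C,D}; column 3 has {B,D}, so it must be A.
(r3,c2): row 3 has {A,C,D}; column 2 has {A,C,D}, so it must be B.
(r4,c1): row 4 has {A,B}; column 1 has {A,B,C}, so it must be D.
(r4,c3): row 4 has {A,B,D}; column 3 has {A,B,D}, so it must be C.

B C A D / A D B C / C B D A / D A C B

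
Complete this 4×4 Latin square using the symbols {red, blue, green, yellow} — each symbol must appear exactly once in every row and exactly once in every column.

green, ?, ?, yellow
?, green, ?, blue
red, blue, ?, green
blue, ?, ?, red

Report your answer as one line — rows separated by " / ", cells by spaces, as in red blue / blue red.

green red blue yellow / yellow green red blue / red blue yellow green / blue yellow green red

(r1,c2) = red
(r1,c3) = blue
(r2,c1) = yellow
(r2,c3) = red
(r3,c3) = yellow
(r4,c2) = yellow
(r4,c3) = green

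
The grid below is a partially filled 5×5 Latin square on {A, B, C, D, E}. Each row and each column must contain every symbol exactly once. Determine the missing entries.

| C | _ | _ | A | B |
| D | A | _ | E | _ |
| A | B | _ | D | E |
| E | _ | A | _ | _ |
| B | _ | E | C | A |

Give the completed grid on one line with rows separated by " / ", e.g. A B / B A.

(r1,c3) = D
(r2,c5) = C
(r3,c3) = C
(r4,c4) = B
(r4,c5) = D
(r5,c2) = D
(r1,c2) = E
(r2,c3) = B
(r4,c2) = C

C E D A B / D A B E C / A B C D E / E C A B D / B D E C A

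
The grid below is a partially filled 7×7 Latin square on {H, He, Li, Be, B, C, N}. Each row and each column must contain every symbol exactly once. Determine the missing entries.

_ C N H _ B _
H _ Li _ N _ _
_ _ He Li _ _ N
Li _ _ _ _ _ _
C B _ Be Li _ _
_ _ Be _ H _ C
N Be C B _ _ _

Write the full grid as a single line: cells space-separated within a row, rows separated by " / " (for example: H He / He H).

He C N H Be B Li / H He Li C N Be B / Be H He Li B C N / Li N B He C H Be / C B H Be Li N He / B Li Be N H He C / N Be C B He Li H

(r2,c2): row 2 has {H,Li,N}; column 2 has {Be,B,C}, so it must be He.
(r2,c4): row 2 has {H,He,Li,N}; column 4 has {H,Li,Be,B}, so it must be C.
(r2,c6): row 2 has {H,He,Li,C,N}; column 6 has {B}, so it must be Be.
(r2,c7): row 2 has {H,He,Li,Be,C,N}; column 7 has {C,N}, so it must be B.
(r3,c2): row 3 has {He,Li,N}; column 2 has {He,Be,B,C}, so it must be H.
(r3,c6): row 3 has {H,He,Li,N}; column 6 has {Be,B}, so it must be C.
(r4,c2): row 4 has {Li}; column 2 has {H,He,Be,B,C}, so it must be N.
(r4,c4): row 4 has {Li,N}; column 4 has {H,Li,Be,B,C}, so it must be He.
(r4,c6): row 4 has {He,Li,N}; column 6 has {Be,B,C}, so it must be H.
(r4,c7): row 4 has {H,He,Li,N}; column 7 has {B,C,N}, so it must be Be.
(r5,c3): row 5 has {Li,Be,B,C}; column 3 has {He,Li,Be,C,N}, so it must be H.
(r5,c7): row 5 has {H,Li,Be,B,C}; column 7 has {Be,B,C,N}, so it must be He.
(r6,c2): row 6 has {H,Be,C}; column 2 has {H,He,Be,B,C,N}, so it must be Li.
(r6,c4): row 6 has {H,Li,Be,C}; column 4 has {H,He,Li,Be,B,C}, so it must be N.
(r6,c6): row 6 has {H,Li,Be,C,N}; column 6 has {H,Be,B,C}, so it must be He.
(r7,c5): row 7 has {Be,B,C,N}; column 5 has {H,Li,N}, so it must be He.
(r7,c6): row 7 has {He,Be,B,C,N}; column 6 has {H,He,Be,B,C}, so it must be Li.
(r7,c7): row 7 has {He,Li,Be,B,C,N}; column 7 has {He,Be,B,C,N}, so it must be H.
(r1,c5): row 1 has {H,B,C,N}; column 5 has {H,He,Li,N}, so it must be Be.
(r1,c7): row 1 has {H,Be,B,C,N}; column 7 has {H,He,Be,B,C,N}, so it must be Li.
(r3,c5): row 3 has {H,He,Li,C,N}; column 5 has {H,He,Li,Be,N}, so it must be B.
(r4,c3): row 4 has {H,He,Li,Be,N}; column 3 has {H,He,Li,Be,C,N}, so it must be B.
(r4,c5): row 4 has {H,He,Li,Be,B,N}; column 5 has {H,He,Li,Be,B,N}, so it must be C.
(r5,c6): row 5 has {H,He,Li,Be,B,C}; column 6 has {H,He,Li,Be,B,C}, so it must be N.
(r6,c1): row 6 has {H,He,Li,Be,C,N}; column 1 has {H,Li,C,N}, so it must be B.
(r1,c1): row 1 has {H,Li,Be,B,C,N}; column 1 has {H,Li,B,C,N}, so it must be He.
(r3,c1): row 3 has {H,He,Li,B,C,N}; column 1 has {H,He,Li,B,C,N}, so it must be Be.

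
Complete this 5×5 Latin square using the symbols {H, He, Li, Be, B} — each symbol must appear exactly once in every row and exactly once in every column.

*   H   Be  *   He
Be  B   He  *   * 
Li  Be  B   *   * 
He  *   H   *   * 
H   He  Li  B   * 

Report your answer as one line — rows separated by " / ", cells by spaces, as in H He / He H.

(r1,c1): row 1 has {H,He,Be}; column 1 has {H,He,Li,Be}, so it must be B.
(r1,c4): row 1 has {H,He,Be,B}; column 4 has {B}, so it must be Li.
(r2,c4): row 2 has {He,Be,B}; column 4 has {Li,B}, so it must be H.
(r2,c5): row 2 has {H,He,Be,B}; column 5 has {He}, so it must be Li.
(r3,c4): row 3 has {Li,Be,B}; column 4 has {H,Li,B}, so it must be He.
(r3,c5): row 3 has {He,Li,Be,B}; column 5 has {He,Li}, so it must be H.
(r4,c2): row 4 has {H,He}; column 2 has {H,He,Be,B}, so it must be Li.
(r4,c4): row 4 has {H,He,Li}; column 4 has {H,He,Li,B}, so it must be Be.
(r4,c5): row 4 has {H,He,Li,Be}; column 5 has {H,He,Li}, so it must be B.
(r5,c5): row 5 has {H,He,Li,B}; column 5 has {H,He,Li,B}, so it must be Be.

B H Be Li He / Be B He H Li / Li Be B He H / He Li H Be B / H He Li B Be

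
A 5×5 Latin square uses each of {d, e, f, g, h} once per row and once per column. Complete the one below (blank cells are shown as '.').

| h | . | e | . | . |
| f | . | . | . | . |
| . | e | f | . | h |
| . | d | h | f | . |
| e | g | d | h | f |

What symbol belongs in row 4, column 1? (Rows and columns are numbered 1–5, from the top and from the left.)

g

(r1,c2): row 1 has {e,h}; column 2 has {d,e,g}, so it must be f.
(r2,c2): row 2 has {f}; column 2 has {d,e,f,g}, so it must be h.
(r2,c3): row 2 has {f,h}; column 3 has {d,e,f,h}, so it must be g.
(r4,c1): row 4 has {d,f,h}; column 1 has {e,f,h}, so it must be g.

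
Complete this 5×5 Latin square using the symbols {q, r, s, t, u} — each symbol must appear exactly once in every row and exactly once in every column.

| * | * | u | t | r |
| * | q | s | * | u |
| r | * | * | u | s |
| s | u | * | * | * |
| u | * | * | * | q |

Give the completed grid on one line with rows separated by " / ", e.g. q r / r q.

q s u t r / t q s r u / r t q u s / s u r q t / u r t s q

(r1,c1): row 1 has {r,t,u}; column 1 has {r,s,u}, so it must be q.
(r1,c2): row 1 has {q,r,t,u}; column 2 has {q,u}, so it must be s.
(r2,c1): row 2 has {q,s,u}; column 1 has {q,r,s,u}, so it must be t.
(r2,c4): row 2 has {q,s,t,u}; column 4 has {t,u}, so it must be r.
(r3,c2): row 3 has {r,s,u}; column 2 has {q,s,u}, so it must be t.
(r3,c3): row 3 has {r,s,t,u}; column 3 has {s,u}, so it must be q.
(r4,c4): row 4 has {s,u}; column 4 has {r,t,u}, so it must be q.
(r4,c5): row 4 has {q,s,u}; column 5 has {q,r,s,u}, so it must be t.
(r5,c2): row 5 has {q,u}; column 2 has {q,s,t,u}, so it must be r.
(r5,c3): row 5 has {q,r,u}; column 3 has {q,s,u}, so it must be t.
(r5,c4): row 5 has {q,r,t,u}; column 4 has {q,r,t,u}, so it must be s.
(r4,c3): row 4 has {q,s,t,u}; column 3 has {q,s,t,u}, so it must be r.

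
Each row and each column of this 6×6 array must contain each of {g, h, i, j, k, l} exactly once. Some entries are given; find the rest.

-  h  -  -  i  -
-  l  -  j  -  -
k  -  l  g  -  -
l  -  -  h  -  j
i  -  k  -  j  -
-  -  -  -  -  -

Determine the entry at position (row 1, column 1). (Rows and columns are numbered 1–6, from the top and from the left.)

g

(r3,c5) = h
(r3,c6) = i
(r5,c2) = g
(r5,c4) = l
(r5,c6) = h
(r1,c4) = k
(r3,c2) = j
(r6,c4) = i
(r6,c2) = k
(r4,c2) = i
(r4,c3) = g
(r4,c5) = k
(r1,c3) = j
(r2,c5) = g
(r2,c6) = k
(r6,c3) = h
(r6,c5) = l
(r6,c6) = g
(r1,c1) = g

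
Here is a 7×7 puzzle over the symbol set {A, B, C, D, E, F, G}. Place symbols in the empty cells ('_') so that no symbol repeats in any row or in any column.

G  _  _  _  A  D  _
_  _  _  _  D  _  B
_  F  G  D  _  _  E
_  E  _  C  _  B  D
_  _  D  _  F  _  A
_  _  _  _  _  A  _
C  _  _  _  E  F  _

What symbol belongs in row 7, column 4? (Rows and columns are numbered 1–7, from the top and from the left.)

(r3,c6) = C
(r4,c5) = G
(r7,c7) = G
(r3,c5) = B
(r6,c5) = C
(r6,c7) = F
(r1,c7) = C
(r3,c1) = A
(r4,c1) = F
(r4,c3) = A
(r7,c3) = B
(r7,c4) = A

A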